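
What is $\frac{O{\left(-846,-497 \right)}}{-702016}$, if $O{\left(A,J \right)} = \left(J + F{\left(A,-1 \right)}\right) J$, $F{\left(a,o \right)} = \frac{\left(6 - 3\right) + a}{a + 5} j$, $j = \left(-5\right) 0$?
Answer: $- \frac{35287}{100288} \approx -0.35186$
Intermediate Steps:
$j = 0$
$F{\left(a,o \right)} = 0$ ($F{\left(a,o \right)} = \frac{\left(6 - 3\right) + a}{a + 5} \cdot 0 = \frac{\left(6 - 3\right) + a}{5 + a} 0 = \frac{3 + a}{5 + a} 0 = 0$)
$O{\left(A,J \right)} = J^{2}$ ($O{\left(A,J \right)} = \left(J + 0\right) J = J J = J^{2}$)
$\frac{O{\left(-846,-497 \right)}}{-702016} = \frac{\left(-497\right)^{2}}{-702016} = 247009 \left(- \frac{1}{702016}\right) = - \frac{35287}{100288}$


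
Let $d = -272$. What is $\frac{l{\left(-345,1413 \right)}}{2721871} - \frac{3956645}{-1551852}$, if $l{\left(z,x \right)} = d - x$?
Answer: $\frac{10766862412175}{4223940955092} \approx 2.549$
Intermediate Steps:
$l{\left(z,x \right)} = -272 - x$
$\frac{l{\left(-345,1413 \right)}}{2721871} - \frac{3956645}{-1551852} = \frac{-272 - 1413}{2721871} - \frac{3956645}{-1551852} = \left(-272 - 1413\right) \frac{1}{2721871} - - \frac{3956645}{1551852} = \left(-1685\right) \frac{1}{2721871} + \frac{3956645}{1551852} = - \frac{1685}{2721871} + \frac{3956645}{1551852} = \frac{10766862412175}{4223940955092}$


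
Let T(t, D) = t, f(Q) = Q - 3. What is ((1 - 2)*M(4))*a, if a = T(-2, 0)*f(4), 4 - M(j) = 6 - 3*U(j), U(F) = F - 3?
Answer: 2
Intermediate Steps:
f(Q) = -3 + Q
U(F) = -3 + F
M(j) = -11 + 3*j (M(j) = 4 - (6 - 3*(-3 + j)) = 4 - (6 + (9 - 3*j)) = 4 - (15 - 3*j) = 4 + (-15 + 3*j) = -11 + 3*j)
a = -2 (a = -2*(-3 + 4) = -2*1 = -2)
((1 - 2)*M(4))*a = ((1 - 2)*(-11 + 3*4))*(-2) = -(-11 + 12)*(-2) = -1*1*(-2) = -1*(-2) = 2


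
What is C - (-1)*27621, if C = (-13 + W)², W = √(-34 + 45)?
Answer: 27801 - 26*√11 ≈ 27715.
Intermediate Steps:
W = √11 ≈ 3.3166
C = (-13 + √11)² ≈ 93.768
C - (-1)*27621 = (13 - √11)² - (-1)*27621 = (13 - √11)² - 1*(-27621) = (13 - √11)² + 27621 = 27621 + (13 - √11)²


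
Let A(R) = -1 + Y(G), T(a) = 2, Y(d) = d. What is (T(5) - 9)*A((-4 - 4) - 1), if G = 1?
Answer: 0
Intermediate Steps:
A(R) = 0 (A(R) = -1 + 1 = 0)
(T(5) - 9)*A((-4 - 4) - 1) = (2 - 9)*0 = -7*0 = 0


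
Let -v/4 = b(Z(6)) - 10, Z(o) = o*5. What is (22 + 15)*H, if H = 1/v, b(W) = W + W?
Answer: -37/200 ≈ -0.18500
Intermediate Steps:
Z(o) = 5*o
b(W) = 2*W
v = -200 (v = -4*(2*(5*6) - 10) = -4*(2*30 - 10) = -4*(60 - 10) = -4*50 = -200)
H = -1/200 (H = 1/(-200) = -1/200 ≈ -0.0050000)
(22 + 15)*H = (22 + 15)*(-1/200) = 37*(-1/200) = -37/200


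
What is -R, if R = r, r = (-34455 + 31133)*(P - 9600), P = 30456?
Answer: 69283632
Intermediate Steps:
r = -69283632 (r = (-34455 + 31133)*(30456 - 9600) = -3322*20856 = -69283632)
R = -69283632
-R = -1*(-69283632) = 69283632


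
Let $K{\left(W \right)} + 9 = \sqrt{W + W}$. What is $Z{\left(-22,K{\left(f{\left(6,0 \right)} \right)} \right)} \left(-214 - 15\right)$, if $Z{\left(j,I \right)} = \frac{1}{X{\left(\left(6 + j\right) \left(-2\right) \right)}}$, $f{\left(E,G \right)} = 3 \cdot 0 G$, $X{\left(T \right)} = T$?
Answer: $- \frac{229}{32} \approx -7.1563$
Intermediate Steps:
$f{\left(E,G \right)} = 0$ ($f{\left(E,G \right)} = 0 G = 0$)
$K{\left(W \right)} = -9 + \sqrt{2} \sqrt{W}$ ($K{\left(W \right)} = -9 + \sqrt{W + W} = -9 + \sqrt{2 W} = -9 + \sqrt{2} \sqrt{W}$)
$Z{\left(j,I \right)} = \frac{1}{-12 - 2 j}$ ($Z{\left(j,I \right)} = \frac{1}{\left(6 + j\right) \left(-2\right)} = \frac{1}{-12 - 2 j}$)
$Z{\left(-22,K{\left(f{\left(6,0 \right)} \right)} \right)} \left(-214 - 15\right) = - \frac{1}{12 + 2 \left(-22\right)} \left(-214 - 15\right) = - \frac{1}{12 - 44} \left(-214 - 15\right) = - \frac{1}{-32} \left(-229\right) = \left(-1\right) \left(- \frac{1}{32}\right) \left(-229\right) = \frac{1}{32} \left(-229\right) = - \frac{229}{32}$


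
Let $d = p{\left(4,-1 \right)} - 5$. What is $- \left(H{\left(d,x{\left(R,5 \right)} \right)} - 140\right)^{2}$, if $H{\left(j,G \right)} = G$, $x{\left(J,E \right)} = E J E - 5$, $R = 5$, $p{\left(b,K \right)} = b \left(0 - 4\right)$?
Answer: $-400$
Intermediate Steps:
$p{\left(b,K \right)} = - 4 b$ ($p{\left(b,K \right)} = b \left(-4\right) = - 4 b$)
$d = -21$ ($d = \left(-4\right) 4 - 5 = -16 - 5 = -21$)
$x{\left(J,E \right)} = -5 + J E^{2}$ ($x{\left(J,E \right)} = J E^{2} - 5 = -5 + J E^{2}$)
$- \left(H{\left(d,x{\left(R,5 \right)} \right)} - 140\right)^{2} = - \left(\left(-5 + 5 \cdot 5^{2}\right) - 140\right)^{2} = - \left(\left(-5 + 5 \cdot 25\right) - 140\right)^{2} = - \left(\left(-5 + 125\right) - 140\right)^{2} = - \left(120 - 140\right)^{2} = - \left(-20\right)^{2} = \left(-1\right) 400 = -400$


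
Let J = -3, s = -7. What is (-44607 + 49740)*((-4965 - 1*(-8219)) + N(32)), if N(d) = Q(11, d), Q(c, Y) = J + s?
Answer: 16651452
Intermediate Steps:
Q(c, Y) = -10 (Q(c, Y) = -3 - 7 = -10)
N(d) = -10
(-44607 + 49740)*((-4965 - 1*(-8219)) + N(32)) = (-44607 + 49740)*((-4965 - 1*(-8219)) - 10) = 5133*((-4965 + 8219) - 10) = 5133*(3254 - 10) = 5133*3244 = 16651452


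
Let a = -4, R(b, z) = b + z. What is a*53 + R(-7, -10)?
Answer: -229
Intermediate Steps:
a*53 + R(-7, -10) = -4*53 + (-7 - 10) = -212 - 17 = -229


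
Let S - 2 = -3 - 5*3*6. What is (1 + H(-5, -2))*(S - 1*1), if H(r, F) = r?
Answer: 368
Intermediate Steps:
S = -91 (S = 2 + (-3 - 5*3*6) = 2 + (-3 - 15*6) = 2 + (-3 - 1*90) = 2 + (-3 - 90) = 2 - 93 = -91)
(1 + H(-5, -2))*(S - 1*1) = (1 - 5)*(-91 - 1*1) = -4*(-91 - 1) = -4*(-92) = 368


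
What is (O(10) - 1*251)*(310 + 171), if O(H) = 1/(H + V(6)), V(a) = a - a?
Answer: -1206829/10 ≈ -1.2068e+5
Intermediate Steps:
V(a) = 0
O(H) = 1/H (O(H) = 1/(H + 0) = 1/H)
(O(10) - 1*251)*(310 + 171) = (1/10 - 1*251)*(310 + 171) = (1/10 - 251)*481 = -2509/10*481 = -1206829/10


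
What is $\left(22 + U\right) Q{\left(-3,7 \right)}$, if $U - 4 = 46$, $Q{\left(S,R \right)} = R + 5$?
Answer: $864$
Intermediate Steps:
$Q{\left(S,R \right)} = 5 + R$
$U = 50$ ($U = 4 + 46 = 50$)
$\left(22 + U\right) Q{\left(-3,7 \right)} = \left(22 + 50\right) \left(5 + 7\right) = 72 \cdot 12 = 864$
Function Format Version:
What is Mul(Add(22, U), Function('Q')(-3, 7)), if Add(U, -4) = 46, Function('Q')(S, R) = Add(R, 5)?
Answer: 864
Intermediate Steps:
Function('Q')(S, R) = Add(5, R)
U = 50 (U = Add(4, 46) = 50)
Mul(Add(22, U), Function('Q')(-3, 7)) = Mul(Add(22, 50), Add(5, 7)) = Mul(72, 12) = 864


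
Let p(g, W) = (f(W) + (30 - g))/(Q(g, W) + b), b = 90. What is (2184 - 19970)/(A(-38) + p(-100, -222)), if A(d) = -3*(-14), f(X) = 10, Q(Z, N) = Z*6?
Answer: -453543/1064 ≈ -426.26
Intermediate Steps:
Q(Z, N) = 6*Z
p(g, W) = (40 - g)/(90 + 6*g) (p(g, W) = (10 + (30 - g))/(6*g + 90) = (40 - g)/(90 + 6*g))
A(d) = 42
(2184 - 19970)/(A(-38) + p(-100, -222)) = (2184 - 19970)/(42 + (40 - 1*(-100))/(6*(15 - 100))) = -17786/(42 + (1/6)*(40 + 100)/(-85)) = -17786/(42 + (1/6)*(-1/85)*140) = -17786/(42 - 14/51) = -17786/2128/51 = -17786*51/2128 = -453543/1064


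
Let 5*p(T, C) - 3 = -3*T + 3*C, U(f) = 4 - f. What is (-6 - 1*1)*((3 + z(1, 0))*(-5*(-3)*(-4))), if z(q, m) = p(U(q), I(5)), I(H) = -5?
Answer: -504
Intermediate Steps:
p(T, C) = 3/5 - 3*T/5 + 3*C/5 (p(T, C) = 3/5 + (-3*T + 3*C)/5 = 3/5 + (-3*T/5 + 3*C/5) = 3/5 - 3*T/5 + 3*C/5)
z(q, m) = -24/5 + 3*q/5 (z(q, m) = 3/5 - 3*(4 - q)/5 + (3/5)*(-5) = 3/5 + (-12/5 + 3*q/5) - 3 = -24/5 + 3*q/5)
(-6 - 1*1)*((3 + z(1, 0))*(-5*(-3)*(-4))) = (-6 - 1*1)*((3 + (-24/5 + (3/5)*1))*(-5*(-3)*(-4))) = (-6 - 1)*((3 + (-24/5 + 3/5))*(15*(-4))) = -7*(3 - 21/5)*(-60) = -(-42)*(-60)/5 = -7*72 = -504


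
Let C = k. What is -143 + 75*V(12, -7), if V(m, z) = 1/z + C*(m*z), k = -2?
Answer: 87124/7 ≈ 12446.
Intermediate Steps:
C = -2
V(m, z) = 1/z - 2*m*z
-143 + 75*V(12, -7) = -143 + 75*(1/(-7) - 2*12*(-7)) = -143 + 75*(-⅐ + 168) = -143 + 75*(1175/7) = -143 + 88125/7 = 87124/7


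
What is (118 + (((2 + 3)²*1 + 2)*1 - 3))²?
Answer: 20164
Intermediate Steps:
(118 + (((2 + 3)²*1 + 2)*1 - 3))² = (118 + ((5²*1 + 2)*1 - 3))² = (118 + ((25*1 + 2)*1 - 3))² = (118 + ((25 + 2)*1 - 3))² = (118 + (27*1 - 3))² = (118 + (27 - 3))² = (118 + 24)² = 142² = 20164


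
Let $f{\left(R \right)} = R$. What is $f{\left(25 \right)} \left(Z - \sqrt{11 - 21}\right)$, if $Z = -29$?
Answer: $-725 - 25 i \sqrt{10} \approx -725.0 - 79.057 i$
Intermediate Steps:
$f{\left(25 \right)} \left(Z - \sqrt{11 - 21}\right) = 25 \left(-29 - \sqrt{11 - 21}\right) = 25 \left(-29 - \sqrt{-10}\right) = 25 \left(-29 - i \sqrt{10}\right) = -725 - 25 i \sqrt{10}$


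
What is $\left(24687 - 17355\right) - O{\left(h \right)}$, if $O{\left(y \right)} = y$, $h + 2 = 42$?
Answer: $7292$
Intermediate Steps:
$h = 40$ ($h = -2 + 42 = 40$)
$\left(24687 - 17355\right) - O{\left(h \right)} = \left(24687 - 17355\right) - 40 = 7332 - 40 = 7292$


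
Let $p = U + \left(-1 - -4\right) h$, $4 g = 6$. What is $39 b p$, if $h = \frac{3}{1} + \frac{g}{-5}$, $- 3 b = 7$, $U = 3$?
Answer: $- \frac{10101}{10} \approx -1010.1$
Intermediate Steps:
$g = \frac{3}{2}$ ($g = \frac{1}{4} \cdot 6 = \frac{3}{2} \approx 1.5$)
$b = - \frac{7}{3}$ ($b = \left(- \frac{1}{3}\right) 7 = - \frac{7}{3} \approx -2.3333$)
$h = \frac{27}{10}$ ($h = \frac{3}{1} + \frac{3}{2 \left(-5\right)} = 3 \cdot 1 + \frac{3}{2} \left(- \frac{1}{5}\right) = 3 - \frac{3}{10} = \frac{27}{10} \approx 2.7$)
$p = \frac{111}{10}$ ($p = 3 + \left(-1 - -4\right) \frac{27}{10} = 3 + \left(-1 + 4\right) \frac{27}{10} = 3 + 3 \cdot \frac{27}{10} = 3 + \frac{81}{10} = \frac{111}{10} \approx 11.1$)
$39 b p = 39 \left(- \frac{7}{3}\right) \frac{111}{10} = \left(-91\right) \frac{111}{10} = - \frac{10101}{10}$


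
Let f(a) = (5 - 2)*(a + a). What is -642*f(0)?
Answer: 0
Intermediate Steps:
f(a) = 6*a (f(a) = 3*(2*a) = 6*a)
-642*f(0) = -3852*0 = -642*0 = 0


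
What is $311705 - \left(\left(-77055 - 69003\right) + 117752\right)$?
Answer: $340011$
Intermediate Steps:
$311705 - \left(\left(-77055 - 69003\right) + 117752\right) = 311705 - \left(-146058 + 117752\right) = 311705 - -28306 = 311705 + 28306 = 340011$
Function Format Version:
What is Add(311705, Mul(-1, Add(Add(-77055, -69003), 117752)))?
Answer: 340011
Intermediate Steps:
Add(311705, Mul(-1, Add(Add(-77055, -69003), 117752))) = Add(311705, Mul(-1, Add(-146058, 117752))) = Add(311705, Mul(-1, -28306)) = Add(311705, 28306) = 340011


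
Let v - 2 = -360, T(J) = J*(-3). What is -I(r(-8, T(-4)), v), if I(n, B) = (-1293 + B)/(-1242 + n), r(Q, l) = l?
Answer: -1651/1230 ≈ -1.3423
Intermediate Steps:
T(J) = -3*J
v = -358 (v = 2 - 360 = -358)
I(n, B) = (-1293 + B)/(-1242 + n)
-I(r(-8, T(-4)), v) = -(-1293 - 358)/(-1242 - 3*(-4)) = -(-1651)/(-1242 + 12) = -(-1651)/(-1230) = -(-1)*(-1651)/1230 = -1*1651/1230 = -1651/1230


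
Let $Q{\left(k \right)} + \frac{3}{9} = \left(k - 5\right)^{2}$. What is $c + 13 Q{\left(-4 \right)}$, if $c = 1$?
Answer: $\frac{3149}{3} \approx 1049.7$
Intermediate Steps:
$Q{\left(k \right)} = - \frac{1}{3} + \left(-5 + k\right)^{2}$ ($Q{\left(k \right)} = - \frac{1}{3} + \left(k - 5\right)^{2} = - \frac{1}{3} + \left(-5 + k\right)^{2}$)
$c + 13 Q{\left(-4 \right)} = 1 + 13 \left(- \frac{1}{3} + \left(-5 - 4\right)^{2}\right) = 1 + 13 \left(- \frac{1}{3} + \left(-9\right)^{2}\right) = 1 + 13 \left(- \frac{1}{3} + 81\right) = 1 + 13 \cdot \frac{242}{3} = 1 + \frac{3146}{3} = \frac{3149}{3}$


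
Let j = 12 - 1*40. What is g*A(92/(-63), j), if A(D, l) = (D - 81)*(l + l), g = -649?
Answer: -26972440/9 ≈ -2.9969e+6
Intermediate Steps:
j = -28 (j = 12 - 40 = -28)
A(D, l) = 2*l*(-81 + D) (A(D, l) = (-81 + D)*(2*l) = 2*l*(-81 + D))
g*A(92/(-63), j) = -1298*(-28)*(-81 + 92/(-63)) = -1298*(-28)*(-81 + 92*(-1/63)) = -1298*(-28)*(-81 - 92/63) = -1298*(-28)*(-5195)/63 = -649*41560/9 = -26972440/9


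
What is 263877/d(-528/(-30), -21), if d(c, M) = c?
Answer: 1319385/88 ≈ 14993.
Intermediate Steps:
263877/d(-528/(-30), -21) = 263877/((-528/(-30))) = 263877/((-528*(-1/30))) = 263877/(88/5) = 263877*(5/88) = 1319385/88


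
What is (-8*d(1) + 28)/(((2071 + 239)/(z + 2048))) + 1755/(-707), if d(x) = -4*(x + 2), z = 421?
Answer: 722443/5555 ≈ 130.05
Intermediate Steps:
d(x) = -8 - 4*x (d(x) = -4*(2 + x) = -8 - 4*x)
(-8*d(1) + 28)/(((2071 + 239)/(z + 2048))) + 1755/(-707) = (-8*(-8 - 4*1) + 28)/(((2071 + 239)/(421 + 2048))) + 1755/(-707) = (-8*(-8 - 4) + 28)/((2310/2469)) + 1755*(-1/707) = (-8*(-12) + 28)/((2310*(1/2469))) - 1755/707 = (96 + 28)/(770/823) - 1755/707 = 124*(823/770) - 1755/707 = 51026/385 - 1755/707 = 722443/5555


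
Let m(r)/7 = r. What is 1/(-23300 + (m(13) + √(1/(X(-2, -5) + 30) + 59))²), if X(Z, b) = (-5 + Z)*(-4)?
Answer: -50325382/746290606825 - 10556*√198534/746290606825 ≈ -7.3736e-5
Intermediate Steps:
m(r) = 7*r
X(Z, b) = 20 - 4*Z
1/(-23300 + (m(13) + √(1/(X(-2, -5) + 30) + 59))²) = 1/(-23300 + (7*13 + √(1/((20 - 4*(-2)) + 30) + 59))²) = 1/(-23300 + (91 + √(1/((20 + 8) + 30) + 59))²) = 1/(-23300 + (91 + √(1/(28 + 30) + 59))²) = 1/(-23300 + (91 + √(1/58 + 59))²) = 1/(-23300 + (91 + √(3423/58))²) = 1/(-23300 + (91 + √198534/58)²)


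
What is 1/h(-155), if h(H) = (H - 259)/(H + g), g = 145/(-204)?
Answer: 31765/84456 ≈ 0.37611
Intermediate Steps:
g = -145/204 (g = 145*(-1/204) = -145/204 ≈ -0.71078)
h(H) = (-259 + H)/(-145/204 + H) (h(H) = (H - 259)/(H - 145/204) = (-259 + H)/(-145/204 + H))
1/h(-155) = 1/(204*(-259 - 155)/(-145 + 204*(-155))) = 1/(204*(-414)/(-145 - 31620)) = 1/(204*(-414)/(-31765)) = 1/(204*(-1/31765)*(-414)) = 1/(84456/31765) = 31765/84456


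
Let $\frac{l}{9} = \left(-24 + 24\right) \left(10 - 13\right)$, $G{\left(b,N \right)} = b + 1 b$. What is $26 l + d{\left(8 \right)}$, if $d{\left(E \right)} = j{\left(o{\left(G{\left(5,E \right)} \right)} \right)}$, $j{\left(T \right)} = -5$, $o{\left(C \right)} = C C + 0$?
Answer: $-5$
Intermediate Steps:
$G{\left(b,N \right)} = 2 b$ ($G{\left(b,N \right)} = b + b = 2 b$)
$o{\left(C \right)} = C^{2}$ ($o{\left(C \right)} = C^{2} + 0 = C^{2}$)
$d{\left(E \right)} = -5$
$l = 0$ ($l = 9 \left(-24 + 24\right) \left(10 - 13\right) = 9 \cdot 0 \left(-3\right) = 9 \cdot 0 = 0$)
$26 l + d{\left(8 \right)} = 26 \cdot 0 - 5 = 0 - 5 = -5$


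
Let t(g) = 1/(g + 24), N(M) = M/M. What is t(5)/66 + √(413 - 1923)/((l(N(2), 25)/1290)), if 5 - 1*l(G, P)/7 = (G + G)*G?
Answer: 1/1914 + 430*I*√1510/7 ≈ 0.00052247 + 2387.0*I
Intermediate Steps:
N(M) = 1
l(G, P) = 35 - 14*G² (l(G, P) = 35 - 7*(G + G)*G = 35 - 7*2*G*G = 35 - 14*G²)
t(g) = 1/(24 + g)
t(5)/66 + √(413 - 1923)/((l(N(2), 25)/1290)) = 1/((24 + 5)*66) + √(413 - 1923)/(((35 - 14*1²)/1290)) = (1/66)/29 + √(-1510)/(((35 - 14*1)*(1/1290))) = (1/29)*(1/66) + (I*√1510)/(((35 - 14)*(1/1290))) = 1/1914 + (I*√1510)/((21*(1/1290))) = 1/1914 + (I*√1510)/(7/430) = 1/1914 + (I*√1510)*(430/7) = 1/1914 + 430*I*√1510/7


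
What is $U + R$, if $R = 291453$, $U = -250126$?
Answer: $41327$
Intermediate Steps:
$U + R = -250126 + 291453 = 41327$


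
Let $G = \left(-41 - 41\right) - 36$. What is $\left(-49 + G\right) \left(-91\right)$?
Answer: $15197$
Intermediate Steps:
$G = -118$ ($G = -82 - 36 = -118$)
$\left(-49 + G\right) \left(-91\right) = \left(-49 - 118\right) \left(-91\right) = \left(-167\right) \left(-91\right) = 15197$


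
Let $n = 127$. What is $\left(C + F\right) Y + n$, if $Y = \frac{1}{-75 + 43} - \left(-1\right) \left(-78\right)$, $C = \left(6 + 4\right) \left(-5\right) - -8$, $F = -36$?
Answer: $\frac{99415}{16} \approx 6213.4$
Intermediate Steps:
$C = -42$ ($C = 10 \left(-5\right) + 8 = -50 + 8 = -42$)
$Y = - \frac{2497}{32}$ ($Y = \frac{1}{-32} - 78 = - \frac{1}{32} - 78 = - \frac{2497}{32} \approx -78.031$)
$\left(C + F\right) Y + n = \left(-42 - 36\right) \left(- \frac{2497}{32}\right) + 127 = \left(-78\right) \left(- \frac{2497}{32}\right) + 127 = \frac{97383}{16} + 127 = \frac{99415}{16}$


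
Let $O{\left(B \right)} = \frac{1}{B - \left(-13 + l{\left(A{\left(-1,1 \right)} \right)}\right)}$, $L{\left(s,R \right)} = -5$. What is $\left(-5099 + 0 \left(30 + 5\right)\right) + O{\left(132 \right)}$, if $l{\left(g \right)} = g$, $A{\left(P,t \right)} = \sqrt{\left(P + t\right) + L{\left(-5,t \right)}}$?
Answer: $- \frac{21446365}{4206} + \frac{i \sqrt{5}}{21030} \approx -5099.0 + 0.00010633 i$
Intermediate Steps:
$A{\left(P,t \right)} = \sqrt{-5 + P + t}$ ($A{\left(P,t \right)} = \sqrt{\left(P + t\right) - 5} = \sqrt{-5 + P + t}$)
$O{\left(B \right)} = \frac{1}{13 + B - i \sqrt{5}}$ ($O{\left(B \right)} = \frac{1}{B + \left(13 - \sqrt{-5 - 1 + 1}\right)} = \frac{1}{B + \left(13 - \sqrt{-5}\right)} = \frac{1}{B + \left(13 - i \sqrt{5}\right)} = \frac{1}{13 + B - i \sqrt{5}}$)
$\left(-5099 + 0 \left(30 + 5\right)\right) + O{\left(132 \right)} = \left(-5099 + 0 \left(30 + 5\right)\right) + \frac{1}{13 + 132 - i \sqrt{5}} = \left(-5099 + 0 \cdot 35\right) + \frac{1}{145 - i \sqrt{5}} = \left(-5099 + 0\right) + \frac{1}{145 - i \sqrt{5}} = -5099 + \frac{1}{145 - i \sqrt{5}}$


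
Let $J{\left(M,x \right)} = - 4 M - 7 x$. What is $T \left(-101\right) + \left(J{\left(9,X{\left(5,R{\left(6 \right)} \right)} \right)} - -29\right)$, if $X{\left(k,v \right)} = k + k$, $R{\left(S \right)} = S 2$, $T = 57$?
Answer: $-5834$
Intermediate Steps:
$R{\left(S \right)} = 2 S$
$X{\left(k,v \right)} = 2 k$
$J{\left(M,x \right)} = - 7 x - 4 M$
$T \left(-101\right) + \left(J{\left(9,X{\left(5,R{\left(6 \right)} \right)} \right)} - -29\right) = 57 \left(-101\right) - \left(7 + 7 \cdot 2 \cdot 5\right) = -5757 + \left(\left(\left(-7\right) 10 - 36\right) + 29\right) = -5757 + \left(\left(-70 - 36\right) + 29\right) = -5757 + \left(-106 + 29\right) = -5757 - 77 = -5834$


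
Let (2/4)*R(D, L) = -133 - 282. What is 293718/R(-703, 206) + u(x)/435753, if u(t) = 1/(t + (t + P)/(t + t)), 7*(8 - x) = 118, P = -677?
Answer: -1658666960905793/4687127032905 ≈ -353.88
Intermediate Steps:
x = -62/7 (x = 8 - ⅐*118 = 8 - 118/7 = -62/7 ≈ -8.8571)
R(D, L) = -830 (R(D, L) = 2*(-133 - 282) = 2*(-415) = -830)
u(t) = 1/(t + (-677 + t)/(2*t)) (u(t) = 1/(t + (t - 677)/(t + t)) = 1/(t + (-677 + t)/((2*t))) = 1/(t + (-677 + t)*(1/(2*t))) = 1/(t + (-677 + t)/(2*t)))
293718/R(-703, 206) + u(x)/435753 = 293718/(-830) + (2*(-62/7)/(-677 - 62/7 + 2*(-62/7)²))/435753 = 293718*(-1/830) + (2*(-62/7)/(-677 - 62/7 + 2*(3844/49)))*(1/435753) = -146859/415 + (2*(-62/7)/(-677 - 62/7 + 7688/49))*(1/435753) = -146859/415 + (2*(-62/7)/(-25919/49))*(1/435753) = -146859/415 + (2*(-62/7)*(-49/25919))*(1/435753) = -146859/415 + (868/25919)*(1/435753) = -146859/415 + 868/11294282007 = -1658666960905793/4687127032905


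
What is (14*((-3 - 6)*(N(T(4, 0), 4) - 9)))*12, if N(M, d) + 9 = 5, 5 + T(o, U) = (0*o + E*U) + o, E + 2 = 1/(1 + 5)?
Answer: 19656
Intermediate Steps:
E = -11/6 (E = -2 + 1/(1 + 5) = -2 + 1/6 = -2 + ⅙ = -11/6 ≈ -1.8333)
T(o, U) = -5 + o - 11*U/6 (T(o, U) = -5 + ((0*o - 11*U/6) + o) = -5 + ((0 - 11*U/6) + o) = -5 + (-11*U/6 + o) = -5 + (o - 11*U/6) = -5 + o - 11*U/6)
N(M, d) = -4 (N(M, d) = -9 + 5 = -4)
(14*((-3 - 6)*(N(T(4, 0), 4) - 9)))*12 = (14*((-3 - 6)*(-4 - 9)))*12 = (14*(-9*(-13)))*12 = (14*117)*12 = 1638*12 = 19656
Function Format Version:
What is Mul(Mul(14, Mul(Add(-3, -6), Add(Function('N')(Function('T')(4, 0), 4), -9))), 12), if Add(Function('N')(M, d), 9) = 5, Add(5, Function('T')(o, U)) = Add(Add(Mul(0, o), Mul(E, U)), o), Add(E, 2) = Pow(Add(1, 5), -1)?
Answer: 19656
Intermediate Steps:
E = Rational(-11, 6) (E = Add(-2, Pow(Add(1, 5), -1)) = Add(-2, Pow(6, -1)) = Add(-2, Rational(1, 6)) = Rational(-11, 6) ≈ -1.8333)
Function('T')(o, U) = Add(-5, o, Mul(Rational(-11, 6), U)) (Function('T')(o, U) = Add(-5, Add(Add(Mul(0, o), Mul(Rational(-11, 6), U)), o)) = Add(-5, Add(Add(0, Mul(Rational(-11, 6), U)), o)) = Add(-5, Add(Mul(Rational(-11, 6), U), o)) = Add(-5, Add(o, Mul(Rational(-11, 6), U))) = Add(-5, o, Mul(Rational(-11, 6), U)))
Function('N')(M, d) = -4 (Function('N')(M, d) = Add(-9, 5) = -4)
Mul(Mul(14, Mul(Add(-3, -6), Add(Function('N')(Function('T')(4, 0), 4), -9))), 12) = Mul(Mul(14, Mul(Add(-3, -6), Add(-4, -9))), 12) = Mul(Mul(14, Mul(-9, -13)), 12) = Mul(Mul(14, 117), 12) = Mul(1638, 12) = 19656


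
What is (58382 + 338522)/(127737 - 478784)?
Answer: -396904/351047 ≈ -1.1306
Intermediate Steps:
(58382 + 338522)/(127737 - 478784) = 396904/(-351047) = 396904*(-1/351047) = -396904/351047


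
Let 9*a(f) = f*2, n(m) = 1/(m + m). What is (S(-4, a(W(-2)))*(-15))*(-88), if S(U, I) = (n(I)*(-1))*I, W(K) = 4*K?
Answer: -660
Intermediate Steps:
n(m) = 1/(2*m)
a(f) = 2*f/9 (a(f) = (f*2)/9 = (2*f)/9 = 2*f/9)
S(U, I) = -½ (S(U, I) = ((1/(2*I))*(-1))*I = (-1/(2*I))*I = -½)
(S(-4, a(W(-2)))*(-15))*(-88) = -½*(-15)*(-88) = (15/2)*(-88) = -660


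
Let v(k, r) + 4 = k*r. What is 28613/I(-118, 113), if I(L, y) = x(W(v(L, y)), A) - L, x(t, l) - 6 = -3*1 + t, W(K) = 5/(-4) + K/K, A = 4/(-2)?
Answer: 114452/483 ≈ 236.96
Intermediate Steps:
v(k, r) = -4 + k*r
A = -2 (A = 4*(-½) = -2)
W(K) = -¼ (W(K) = 5*(-¼) + 1 = -5/4 + 1 = -¼)
x(t, l) = 3 + t (x(t, l) = 6 + (-3*1 + t) = 6 + (-3 + t) = 3 + t)
I(L, y) = 11/4 - L (I(L, y) = (3 - ¼) - L = 11/4 - L)
28613/I(-118, 113) = 28613/(11/4 - 1*(-118)) = 28613/(11/4 + 118) = 28613/(483/4) = 28613*(4/483) = 114452/483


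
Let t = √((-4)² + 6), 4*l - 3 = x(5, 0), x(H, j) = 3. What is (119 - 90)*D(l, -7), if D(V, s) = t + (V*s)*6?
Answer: -1827 + 29*√22 ≈ -1691.0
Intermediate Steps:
l = 3/2 (l = ¾ + (¼)*3 = ¾ + ¾ = 3/2 ≈ 1.5000)
t = √22 (t = √(16 + 6) = √22 ≈ 4.6904)
D(V, s) = √22 + 6*V*s (D(V, s) = √22 + (V*s)*6 = √22 + 6*V*s)
(119 - 90)*D(l, -7) = (119 - 90)*(√22 + 6*(3/2)*(-7)) = 29*(√22 - 63) = 29*(-63 + √22) = -1827 + 29*√22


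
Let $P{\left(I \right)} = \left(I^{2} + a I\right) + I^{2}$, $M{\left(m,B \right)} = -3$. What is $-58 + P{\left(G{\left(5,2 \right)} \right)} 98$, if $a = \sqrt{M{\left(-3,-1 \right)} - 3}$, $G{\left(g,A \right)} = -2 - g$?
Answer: $9546 - 686 i \sqrt{6} \approx 9546.0 - 1680.3 i$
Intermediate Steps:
$a = i \sqrt{6}$ ($a = \sqrt{-3 - 3} = \sqrt{-6} = i \sqrt{6} \approx 2.4495 i$)
$P{\left(I \right)} = 2 I^{2} + i I \sqrt{6}$ ($P{\left(I \right)} = \left(I^{2} + i \sqrt{6} I\right) + I^{2} = \left(I^{2} + i I \sqrt{6}\right) + I^{2} = 2 I^{2} + i I \sqrt{6}$)
$-58 + P{\left(G{\left(5,2 \right)} \right)} 98 = -58 + \left(-2 - 5\right) \left(2 \left(-2 - 5\right) + i \sqrt{6}\right) 98 = -58 + - 7 \left(2 \left(-7\right) + i \sqrt{6}\right) 98 = -58 + - 7 \left(-14 + i \sqrt{6}\right) 98 = -58 + \left(98 - 7 i \sqrt{6}\right) 98 = -58 + \left(9604 - 686 i \sqrt{6}\right) = 9546 - 686 i \sqrt{6}$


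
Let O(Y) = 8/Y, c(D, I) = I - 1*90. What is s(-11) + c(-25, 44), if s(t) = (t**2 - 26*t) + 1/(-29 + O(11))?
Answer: 112260/311 ≈ 360.96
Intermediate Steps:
c(D, I) = -90 + I (c(D, I) = I - 90 = -90 + I)
s(t) = -11/311 + t**2 - 26*t (s(t) = (t**2 - 26*t) + 1/(-29 + 8/11) = (t**2 - 26*t) + 1/(-311/11) = (t**2 - 26*t) - 11/311 = -11/311 + t**2 - 26*t)
s(-11) + c(-25, 44) = (-11/311 + (-11)**2 - 26*(-11)) + (-90 + 44) = (-11/311 + 121 + 286) - 46 = 126566/311 - 46 = 112260/311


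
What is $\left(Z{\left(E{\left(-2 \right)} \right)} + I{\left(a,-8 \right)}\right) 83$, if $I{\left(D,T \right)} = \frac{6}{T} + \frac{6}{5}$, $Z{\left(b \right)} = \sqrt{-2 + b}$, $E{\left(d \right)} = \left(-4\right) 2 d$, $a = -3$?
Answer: $\frac{747}{20} + 83 \sqrt{14} \approx 347.91$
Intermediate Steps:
$E{\left(d \right)} = - 8 d$
$I{\left(D,T \right)} = \frac{6}{5} + \frac{6}{T}$ ($I{\left(D,T \right)} = \frac{6}{T} + 6 \cdot \frac{1}{5} = \frac{6}{T} + \frac{6}{5} = \frac{6}{5} + \frac{6}{T}$)
$\left(Z{\left(E{\left(-2 \right)} \right)} + I{\left(a,-8 \right)}\right) 83 = \left(\sqrt{-2 - -16} + \left(\frac{6}{5} + \frac{6}{-8}\right)\right) 83 = \left(\sqrt{-2 + 16} + \left(\frac{6}{5} + 6 \left(- \frac{1}{8}\right)\right)\right) 83 = \left(\sqrt{14} + \left(\frac{6}{5} - \frac{3}{4}\right)\right) 83 = \left(\sqrt{14} + \frac{9}{20}\right) 83 = \left(\frac{9}{20} + \sqrt{14}\right) 83 = \frac{747}{20} + 83 \sqrt{14}$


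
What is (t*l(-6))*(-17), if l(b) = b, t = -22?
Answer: -2244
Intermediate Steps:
(t*l(-6))*(-17) = -22*(-6)*(-17) = 132*(-17) = -2244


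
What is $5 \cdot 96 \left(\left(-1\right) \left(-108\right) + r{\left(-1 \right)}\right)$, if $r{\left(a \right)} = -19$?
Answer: $42720$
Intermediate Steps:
$5 \cdot 96 \left(\left(-1\right) \left(-108\right) + r{\left(-1 \right)}\right) = 5 \cdot 96 \left(\left(-1\right) \left(-108\right) - 19\right) = 480 \left(108 - 19\right) = 480 \cdot 89 = 42720$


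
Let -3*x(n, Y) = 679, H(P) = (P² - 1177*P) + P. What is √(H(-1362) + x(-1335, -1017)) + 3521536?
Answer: 3521536 + √31108767/3 ≈ 3.5234e+6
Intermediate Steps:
H(P) = P² - 1176*P
x(n, Y) = -679/3 (x(n, Y) = -⅓*679 = -679/3)
√(H(-1362) + x(-1335, -1017)) + 3521536 = √(-1362*(-1176 - 1362) - 679/3) + 3521536 = √(-1362*(-2538) - 679/3) + 3521536 = √(3456756 - 679/3) + 3521536 = √(10369589/3) + 3521536 = √31108767/3 + 3521536 = 3521536 + √31108767/3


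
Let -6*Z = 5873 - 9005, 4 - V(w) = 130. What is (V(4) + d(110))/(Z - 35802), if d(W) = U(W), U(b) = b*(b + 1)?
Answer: -1007/2940 ≈ -0.34252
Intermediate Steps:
U(b) = b*(1 + b)
V(w) = -126 (V(w) = 4 - 1*130 = 4 - 130 = -126)
d(W) = W*(1 + W)
Z = 522 (Z = -(5873 - 9005)/6 = -⅙*(-3132) = 522)
(V(4) + d(110))/(Z - 35802) = (-126 + 110*(1 + 110))/(522 - 35802) = (-126 + 110*111)/(-35280) = (-126 + 12210)*(-1/35280) = 12084*(-1/35280) = -1007/2940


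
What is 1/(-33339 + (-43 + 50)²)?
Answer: -1/33290 ≈ -3.0039e-5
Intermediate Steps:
1/(-33339 + (-43 + 50)²) = 1/(-33339 + 7²) = 1/(-33339 + 49) = 1/(-33290) = -1/33290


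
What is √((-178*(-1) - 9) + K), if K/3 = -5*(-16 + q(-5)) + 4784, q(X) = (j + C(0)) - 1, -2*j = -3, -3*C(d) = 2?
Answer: √59054/2 ≈ 121.51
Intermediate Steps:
C(d) = -⅔ (C(d) = -⅓*2 = -⅔)
j = 3/2 (j = -½*(-3) = 3/2 ≈ 1.5000)
q(X) = -⅙ (q(X) = (3/2 - ⅔) - 1 = ⅚ - 1 = -⅙)
K = 29189/2 (K = 3*(-5*(-16 - ⅙) + 4784) = 3*(-5*(-97/6) + 4784) = 3*(485/6 + 4784) = 3*(29189/6) = 29189/2 ≈ 14595.)
√((-178*(-1) - 9) + K) = √((-178*(-1) - 9) + 29189/2) = √((-89*(-2) - 9) + 29189/2) = √((178 - 9) + 29189/2) = √(169 + 29189/2) = √(29527/2) = √59054/2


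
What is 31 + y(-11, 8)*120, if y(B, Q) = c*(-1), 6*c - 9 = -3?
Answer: -89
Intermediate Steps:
c = 1 (c = 3/2 + (1/6)*(-3) = 3/2 - 1/2 = 1)
y(B, Q) = -1 (y(B, Q) = 1*(-1) = -1)
31 + y(-11, 8)*120 = 31 - 1*120 = 31 - 120 = -89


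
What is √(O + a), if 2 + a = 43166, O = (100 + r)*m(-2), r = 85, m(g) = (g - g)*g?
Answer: 6*√1199 ≈ 207.76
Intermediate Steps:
m(g) = 0 (m(g) = 0*g = 0)
O = 0 (O = (100 + 85)*0 = 185*0 = 0)
a = 43164 (a = -2 + 43166 = 43164)
√(O + a) = √(0 + 43164) = √43164 = 6*√1199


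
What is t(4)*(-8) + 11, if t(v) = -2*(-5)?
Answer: -69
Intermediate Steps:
t(v) = 10
t(4)*(-8) + 11 = 10*(-8) + 11 = -80 + 11 = -69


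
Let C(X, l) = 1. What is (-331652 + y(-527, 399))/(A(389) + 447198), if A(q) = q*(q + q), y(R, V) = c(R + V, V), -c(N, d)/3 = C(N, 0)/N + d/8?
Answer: -8494121/19195904 ≈ -0.44250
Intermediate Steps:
c(N, d) = -3/N - 3*d/8 (c(N, d) = -3*(1/N + d/8) = -3/N - 3*d/8)
y(R, V) = -3/(R + V) - 3*V/8
A(q) = 2*q² (A(q) = q*(2*q) = 2*q²)
(-331652 + y(-527, 399))/(A(389) + 447198) = (-331652 + (-3 - 3/8*399*(-527 + 399))/(-527 + 399))/(2*389² + 447198) = (-331652 + (-3 - 3/8*399*(-128))/(-128))/(2*151321 + 447198) = (-331652 - (-3 + 19152)/128)/(302642 + 447198) = (-331652 - 1/128*19149)/749840 = (-331652 - 19149/128)*(1/749840) = -42470605/128*1/749840 = -8494121/19195904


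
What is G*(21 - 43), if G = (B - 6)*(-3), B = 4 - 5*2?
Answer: -792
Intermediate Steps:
B = -6 (B = 4 - 10 = -6)
G = 36 (G = (-6 - 6)*(-3) = -12*(-3) = 36)
G*(21 - 43) = 36*(21 - 43) = 36*(-22) = -792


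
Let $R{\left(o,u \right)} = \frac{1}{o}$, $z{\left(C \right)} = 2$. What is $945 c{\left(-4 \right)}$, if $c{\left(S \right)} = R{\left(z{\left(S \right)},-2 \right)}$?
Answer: $\frac{945}{2} \approx 472.5$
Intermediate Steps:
$c{\left(S \right)} = \frac{1}{2}$
$945 c{\left(-4 \right)} = 945 \cdot \frac{1}{2} = \frac{945}{2}$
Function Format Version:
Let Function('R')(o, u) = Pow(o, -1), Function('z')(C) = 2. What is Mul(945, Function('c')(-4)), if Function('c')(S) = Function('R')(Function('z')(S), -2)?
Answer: Rational(945, 2) ≈ 472.50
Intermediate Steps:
Function('c')(S) = Rational(1, 2) (Function('c')(S) = Pow(2, -1) = Rational(1, 2))
Mul(945, Function('c')(-4)) = Mul(945, Rational(1, 2)) = Rational(945, 2)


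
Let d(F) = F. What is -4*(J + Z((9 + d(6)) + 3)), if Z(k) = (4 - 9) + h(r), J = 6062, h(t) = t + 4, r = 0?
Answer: -24244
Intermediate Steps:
h(t) = 4 + t
Z(k) = -1 (Z(k) = (4 - 9) + (4 + 0) = -5 + 4 = -1)
-4*(J + Z((9 + d(6)) + 3)) = -4*(6062 - 1) = -4*6061 = -24244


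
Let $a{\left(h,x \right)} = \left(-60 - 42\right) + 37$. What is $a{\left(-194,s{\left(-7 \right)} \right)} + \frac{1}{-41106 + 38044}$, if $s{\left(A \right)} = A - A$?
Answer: $- \frac{199031}{3062} \approx -65.0$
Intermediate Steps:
$s{\left(A \right)} = 0$
$a{\left(h,x \right)} = -65$ ($a{\left(h,x \right)} = -102 + 37 = -65$)
$a{\left(-194,s{\left(-7 \right)} \right)} + \frac{1}{-41106 + 38044} = -65 + \frac{1}{-41106 + 38044} = -65 + \frac{1}{-3062} = -65 - \frac{1}{3062} = - \frac{199031}{3062}$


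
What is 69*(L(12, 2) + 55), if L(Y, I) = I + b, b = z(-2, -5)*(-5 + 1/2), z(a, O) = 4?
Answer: 2691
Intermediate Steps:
b = -18 (b = 4*(-5 + 1/2) = 4*(-9/2) = -18)
L(Y, I) = -18 + I (L(Y, I) = I - 18 = -18 + I)
69*(L(12, 2) + 55) = 69*((-18 + 2) + 55) = 69*(-16 + 55) = 69*39 = 2691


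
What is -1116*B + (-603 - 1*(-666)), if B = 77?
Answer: -85869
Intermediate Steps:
-1116*B + (-603 - 1*(-666)) = -1116*77 + (-603 - 1*(-666)) = -85932 + (-603 + 666) = -85932 + 63 = -85869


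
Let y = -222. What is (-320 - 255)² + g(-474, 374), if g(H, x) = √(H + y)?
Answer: 330625 + 2*I*√174 ≈ 3.3063e+5 + 26.382*I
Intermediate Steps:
g(H, x) = √(-222 + H) (g(H, x) = √(H - 222) = √(-222 + H))
(-320 - 255)² + g(-474, 374) = (-320 - 255)² + √(-222 - 474) = (-575)² + √(-696) = 330625 + 2*I*√174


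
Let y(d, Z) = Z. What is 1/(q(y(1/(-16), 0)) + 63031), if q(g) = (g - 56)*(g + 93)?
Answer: 1/57823 ≈ 1.7294e-5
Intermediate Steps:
q(g) = (-56 + g)*(93 + g)
1/(q(y(1/(-16), 0)) + 63031) = 1/((-5208 + 0² + 37*0) + 63031) = 1/((-5208 + 0 + 0) + 63031) = 1/(-5208 + 63031) = 1/57823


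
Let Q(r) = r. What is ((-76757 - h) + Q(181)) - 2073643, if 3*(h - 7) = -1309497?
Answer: -1713727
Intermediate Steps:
h = -436492 (h = 7 + (⅓)*(-1309497) = 7 - 436499 = -436492)
((-76757 - h) + Q(181)) - 2073643 = ((-76757 - 1*(-436492)) + 181) - 2073643 = ((-76757 + 436492) + 181) - 2073643 = (359735 + 181) - 2073643 = 359916 - 2073643 = -1713727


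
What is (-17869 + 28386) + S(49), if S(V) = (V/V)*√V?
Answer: 10524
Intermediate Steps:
S(V) = √V (S(V) = 1*√V = √V)
(-17869 + 28386) + S(49) = (-17869 + 28386) + √49 = 10517 + 7 = 10524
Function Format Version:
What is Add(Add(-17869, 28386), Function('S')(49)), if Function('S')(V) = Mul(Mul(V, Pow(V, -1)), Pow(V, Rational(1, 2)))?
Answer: 10524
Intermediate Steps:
Function('S')(V) = Pow(V, Rational(1, 2)) (Function('S')(V) = Mul(1, Pow(V, Rational(1, 2))) = Pow(V, Rational(1, 2)))
Add(Add(-17869, 28386), Function('S')(49)) = Add(Add(-17869, 28386), Pow(49, Rational(1, 2))) = Add(10517, 7) = 10524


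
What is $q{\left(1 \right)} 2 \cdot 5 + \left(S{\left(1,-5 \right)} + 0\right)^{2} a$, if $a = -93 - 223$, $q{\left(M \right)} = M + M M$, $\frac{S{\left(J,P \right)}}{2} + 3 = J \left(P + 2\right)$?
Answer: $-45484$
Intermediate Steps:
$S{\left(J,P \right)} = -6 + 2 J \left(2 + P\right)$ ($S{\left(J,P \right)} = -6 + 2 J \left(P + 2\right) = -6 + 2 J \left(2 + P\right)$)
$q{\left(M \right)} = M + M^{2}$
$a = -316$
$q{\left(1 \right)} 2 \cdot 5 + \left(S{\left(1,-5 \right)} + 0\right)^{2} a = 1 \left(1 + 1\right) 2 \cdot 5 + \left(\left(-6 + 4 \cdot 1 + 2 \cdot 1 \left(-5\right)\right) + 0\right)^{2} \left(-316\right) = 1 \cdot 2 \cdot 2 \cdot 5 + \left(\left(-6 + 4 - 10\right) + 0\right)^{2} \left(-316\right) = 2 \cdot 2 \cdot 5 + \left(-12 + 0\right)^{2} \left(-316\right) = 4 \cdot 5 + \left(-12\right)^{2} \left(-316\right) = 20 + 144 \left(-316\right) = 20 - 45504 = -45484$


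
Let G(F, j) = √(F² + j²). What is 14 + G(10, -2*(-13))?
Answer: 14 + 2*√194 ≈ 41.857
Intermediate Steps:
14 + G(10, -2*(-13)) = 14 + √(10² + (-2*(-13))²) = 14 + √(100 + 26²) = 14 + √(100 + 676) = 14 + √776 = 14 + 2*√194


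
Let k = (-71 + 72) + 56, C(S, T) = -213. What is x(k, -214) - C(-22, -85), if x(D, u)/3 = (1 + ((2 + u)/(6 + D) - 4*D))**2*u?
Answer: -45073932367/1323 ≈ -3.4070e+7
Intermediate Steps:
k = 57 (k = 1 + 56 = 57)
x(D, u) = 3*u*(1 - 4*D + (2 + u)/(6 + D))**2 (x(D, u) = 3*((1 + ((2 + u)/(6 + D) - 4*D))**2*u) = 3*((1 + (-4*D + (2 + u)/(6 + D)))**2*u) = 3*((1 - 4*D + (2 + u)/(6 + D))**2*u) = 3*(u*(1 - 4*D + (2 + u)/(6 + D))**2) = 3*u*(1 - 4*D + (2 + u)/(6 + D))**2)
x(k, -214) - C(-22, -85) = 3*(-214)*(-8 - 1*(-214) + 4*57**2 + 23*57)**2/(6 + 57)**2 - 1*(-213) = 3*(-214)*(-8 + 214 + 4*3249 + 1311)**2/63**2 + 213 = 3*(-214)*(1/3969)*(-8 + 214 + 12996 + 1311)**2 + 213 = 3*(-214)*(1/3969)*14513**2 + 213 = 3*(-214)*(1/3969)*210627169 + 213 = -45074214166/1323 + 213 = -45073932367/1323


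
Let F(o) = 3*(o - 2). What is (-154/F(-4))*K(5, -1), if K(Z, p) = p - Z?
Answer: -154/3 ≈ -51.333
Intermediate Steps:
F(o) = -6 + 3*o (F(o) = 3*(-2 + o) = -6 + 3*o)
(-154/F(-4))*K(5, -1) = (-154/(-6 + 3*(-4)))*(-1 - 1*5) = (-154/(-6 - 12))*(-1 - 5) = -154/(-18)*(-6) = -154*(-1)/18*(-6) = -14*(-11/18)*(-6) = (77/9)*(-6) = -154/3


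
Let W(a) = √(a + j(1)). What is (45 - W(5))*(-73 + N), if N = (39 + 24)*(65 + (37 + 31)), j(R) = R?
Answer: 373770 - 8306*√6 ≈ 3.5342e+5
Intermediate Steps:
W(a) = √(1 + a) (W(a) = √(a + 1) = √(1 + a))
N = 8379 (N = 63*(65 + 68) = 63*133 = 8379)
(45 - W(5))*(-73 + N) = (45 - √(1 + 5))*(-73 + 8379) = (45 - √6)*8306 = 373770 - 8306*√6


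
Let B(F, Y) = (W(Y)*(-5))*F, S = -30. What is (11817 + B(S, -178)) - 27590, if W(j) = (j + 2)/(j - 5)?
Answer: -953353/61 ≈ -15629.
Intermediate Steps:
W(j) = (2 + j)/(-5 + j)
B(F, Y) = -5*F*(2 + Y)/(-5 + Y) (B(F, Y) = (((2 + Y)/(-5 + Y))*(-5))*F = (-5*(2 + Y)/(-5 + Y))*F = -5*F*(2 + Y)/(-5 + Y))
(11817 + B(S, -178)) - 27590 = (11817 - 5*(-30)*(2 - 178)/(-5 - 178)) - 27590 = (11817 - 5*(-30)*(-176)/(-183)) - 27590 = (11817 - 5*(-30)*(-1/183)*(-176)) - 27590 = (11817 + 8800/61) - 27590 = 729637/61 - 27590 = -953353/61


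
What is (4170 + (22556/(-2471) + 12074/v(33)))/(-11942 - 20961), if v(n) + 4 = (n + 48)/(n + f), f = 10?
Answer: 49611564/1056943069 ≈ 0.046939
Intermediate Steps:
v(n) = -4 + (48 + n)/(10 + n) (v(n) = -4 + (n + 48)/(n + 10) = -4 + (48 + n)/(10 + n))
(4170 + (22556/(-2471) + 12074/v(33)))/(-11942 - 20961) = (4170 + (22556/(-2471) + 12074/(((8 - 3*33)/(10 + 33)))))/(-11942 - 20961) = (4170 + (22556*(-1/2471) + 12074/(((8 - 99)/43))))/(-32903) = (4170 + (-22556/2471 + 12074/(((1/43)*(-91)))))*(-1/32903) = (4170 + (-22556/2471 + 12074/(-91/43)))*(-1/32903) = (4170 + (-22556/2471 + 12074*(-43/91)))*(-1/32903) = (4170 + (-22556/2471 - 519182/91))*(-1/32903) = (4170 - 183564474/32123)*(-1/32903) = -49611564/32123*(-1/32903) = 49611564/1056943069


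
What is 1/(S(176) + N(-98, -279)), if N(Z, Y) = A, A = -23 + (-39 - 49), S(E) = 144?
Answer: 1/33 ≈ 0.030303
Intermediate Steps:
A = -111 (A = -23 - 88 = -111)
N(Z, Y) = -111
1/(S(176) + N(-98, -279)) = 1/(144 - 111) = 1/33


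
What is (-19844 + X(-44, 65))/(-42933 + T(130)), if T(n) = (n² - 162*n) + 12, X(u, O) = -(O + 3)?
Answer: 19912/47081 ≈ 0.42293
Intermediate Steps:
X(u, O) = -3 - O (X(u, O) = -(3 + O) = -3 - O)
T(n) = 12 + n² - 162*n
(-19844 + X(-44, 65))/(-42933 + T(130)) = (-19844 + (-3 - 1*65))/(-42933 + (12 + 130² - 162*130)) = (-19844 + (-3 - 65))/(-42933 + (12 + 16900 - 21060)) = (-19844 - 68)/(-42933 - 4148) = -19912/(-47081) = -19912*(-1/47081) = 19912/47081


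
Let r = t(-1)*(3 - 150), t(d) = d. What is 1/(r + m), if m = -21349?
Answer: -1/21202 ≈ -4.7165e-5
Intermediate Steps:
r = 147 (r = -(3 - 150) = -1*(-147) = 147)
1/(r + m) = 1/(147 - 21349) = 1/(-21202) = -1/21202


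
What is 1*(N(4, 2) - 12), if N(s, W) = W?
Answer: -10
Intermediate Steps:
1*(N(4, 2) - 12) = 1*(2 - 12) = 1*(-10) = -10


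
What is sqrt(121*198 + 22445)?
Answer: 7*sqrt(947) ≈ 215.41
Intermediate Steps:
sqrt(121*198 + 22445) = sqrt(23958 + 22445) = sqrt(46403) = 7*sqrt(947)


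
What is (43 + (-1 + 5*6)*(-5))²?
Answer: 10404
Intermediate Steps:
(43 + (-1 + 5*6)*(-5))² = (43 + (-1 + 30)*(-5))² = (43 + 29*(-5))² = (43 - 145)² = (-102)² = 10404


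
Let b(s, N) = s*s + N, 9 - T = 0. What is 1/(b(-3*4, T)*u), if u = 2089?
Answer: 1/319617 ≈ 3.1287e-6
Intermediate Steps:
T = 9 (T = 9 - 1*0 = 9 + 0 = 9)
b(s, N) = N + s² (b(s, N) = s² + N = N + s²)
1/(b(-3*4, T)*u) = 1/((9 + (-3*4)²)*2089) = 1/((9 + (-12)²)*2089) = 1/((9 + 144)*2089) = 1/(153*2089) = 1/319617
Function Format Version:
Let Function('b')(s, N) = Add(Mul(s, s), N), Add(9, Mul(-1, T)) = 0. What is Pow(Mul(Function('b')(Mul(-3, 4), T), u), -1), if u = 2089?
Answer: Rational(1, 319617) ≈ 3.1287e-6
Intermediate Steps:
T = 9 (T = Add(9, Mul(-1, 0)) = Add(9, 0) = 9)
Function('b')(s, N) = Add(N, Pow(s, 2)) (Function('b')(s, N) = Add(Pow(s, 2), N) = Add(N, Pow(s, 2)))
Pow(Mul(Function('b')(Mul(-3, 4), T), u), -1) = Pow(Mul(Add(9, Pow(Mul(-3, 4), 2)), 2089), -1) = Pow(Mul(Add(9, Pow(-12, 2)), 2089), -1) = Pow(Mul(Add(9, 144), 2089), -1) = Pow(Mul(153, 2089), -1) = Pow(319617, -1) = Rational(1, 319617)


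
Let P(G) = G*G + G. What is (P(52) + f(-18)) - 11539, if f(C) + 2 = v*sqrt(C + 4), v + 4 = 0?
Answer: -8785 - 4*I*sqrt(14) ≈ -8785.0 - 14.967*I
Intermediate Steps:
v = -4 (v = -4 + 0 = -4)
P(G) = G + G**2 (P(G) = G**2 + G = G + G**2)
f(C) = -2 - 4*sqrt(4 + C) (f(C) = -2 - 4*sqrt(C + 4) = -2 - 4*sqrt(4 + C))
(P(52) + f(-18)) - 11539 = (52*(1 + 52) + (-2 - 4*sqrt(4 - 18))) - 11539 = (52*53 + (-2 - 4*I*sqrt(14))) - 11539 = (2756 + (-2 - 4*I*sqrt(14))) - 11539 = (2754 - 4*I*sqrt(14)) - 11539 = -8785 - 4*I*sqrt(14)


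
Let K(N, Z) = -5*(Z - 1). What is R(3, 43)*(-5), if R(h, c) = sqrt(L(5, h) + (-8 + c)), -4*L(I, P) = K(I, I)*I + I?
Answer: -5*sqrt(235)/2 ≈ -38.324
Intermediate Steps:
K(N, Z) = 5 - 5*Z (K(N, Z) = -5*(-1 + Z) = 5 - 5*Z)
L(I, P) = -I/4 - I*(5 - 5*I)/4 (L(I, P) = -((5 - 5*I)*I + I)/4 = -(I*(5 - 5*I) + I)/4 = -(I + I*(5 - 5*I))/4 = -I/4 - I*(5 - 5*I)/4)
R(h, c) = sqrt(63/4 + c) (R(h, c) = sqrt((1/4)*5*(-6 + 5*5) + (-8 + c)) = sqrt((1/4)*5*(-6 + 25) + (-8 + c)) = sqrt((1/4)*5*19 + (-8 + c)) = sqrt(95/4 + (-8 + c)) = sqrt(63/4 + c))
R(3, 43)*(-5) = (sqrt(63 + 4*43)/2)*(-5) = (sqrt(63 + 172)/2)*(-5) = (sqrt(235)/2)*(-5) = -5*sqrt(235)/2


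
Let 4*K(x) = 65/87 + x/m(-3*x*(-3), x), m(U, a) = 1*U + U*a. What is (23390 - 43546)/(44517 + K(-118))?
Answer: -1231007544/2718842651 ≈ -0.45277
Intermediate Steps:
m(U, a) = U + U*a
K(x) = 65/348 + 1/(36*(1 + x)) (K(x) = (65/87 + x/(((-3*x*(-3))*(1 + x))))/4 = (65*(1/87) + x/(((9*x)*(1 + x))))/4 = (65/87 + x/((9*x*(1 + x))))/4 = (65/87 + x*(1/(9*x*(1 + x))))/4 = (65/87 + 1/(9*(1 + x)))/4 = 65/348 + 1/(36*(1 + x)))
(23390 - 43546)/(44517 + K(-118)) = (23390 - 43546)/(44517 + (224 + 195*(-118))/(1044*(1 - 118))) = -20156/(44517 + (1/1044)*(224 - 23010)/(-117)) = -20156/(44517 + (1/1044)*(-1/117)*(-22786)) = -20156/(44517 + 11393/61074) = -20156/2718842651/61074 = -20156*61074/2718842651 = -1231007544/2718842651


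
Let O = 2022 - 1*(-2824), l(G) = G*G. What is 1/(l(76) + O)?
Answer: 1/10622 ≈ 9.4144e-5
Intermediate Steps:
l(G) = G²
O = 4846 (O = 2022 + 2824 = 4846)
1/(l(76) + O) = 1/(76² + 4846) = 1/(5776 + 4846) = 1/10622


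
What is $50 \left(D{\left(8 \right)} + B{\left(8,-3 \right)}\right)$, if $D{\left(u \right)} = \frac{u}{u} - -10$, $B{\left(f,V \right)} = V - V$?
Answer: $550$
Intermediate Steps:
$B{\left(f,V \right)} = 0$
$D{\left(u \right)} = 11$ ($D{\left(u \right)} = 1 + 10 = 11$)
$50 \left(D{\left(8 \right)} + B{\left(8,-3 \right)}\right) = 50 \left(11 + 0\right) = 50 \cdot 11 = 550$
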